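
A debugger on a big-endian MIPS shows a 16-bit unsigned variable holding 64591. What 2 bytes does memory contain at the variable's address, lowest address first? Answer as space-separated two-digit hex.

64591 in hexadecimal, padded to 16 bits, is 0xFC4F.
Split into bytes (most-significant first): FC 4F.
Big-endian stores the most-significant byte at the lowest address.
So the memory order matches the most-significant-first order: FC 4F.

FC 4F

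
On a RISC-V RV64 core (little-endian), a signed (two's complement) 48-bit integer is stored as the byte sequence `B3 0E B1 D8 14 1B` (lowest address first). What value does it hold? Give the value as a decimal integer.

In little-endian order the low byte comes first in memory.
Reassemble most-significant byte first: 1B 14 D8 B1 0E B3 → 0x1B14D8B10EB3.
0x1B14D8B10EB3 = 29776348778163.

29776348778163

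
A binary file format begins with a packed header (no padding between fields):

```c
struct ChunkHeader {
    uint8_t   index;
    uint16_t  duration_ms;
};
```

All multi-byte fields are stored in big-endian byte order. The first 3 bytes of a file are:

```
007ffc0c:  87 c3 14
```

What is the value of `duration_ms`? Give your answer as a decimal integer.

`duration_ms` follows `index` (1 byte), so it starts at byte offset 1 and occupies 2 bytes.
Bytes at offsets 1..2: C3 14.
Big-endian: lowest address holds the most-significant byte.
The bytes are already most-significant first: 0xC314.
0xC314 = 49940.

49940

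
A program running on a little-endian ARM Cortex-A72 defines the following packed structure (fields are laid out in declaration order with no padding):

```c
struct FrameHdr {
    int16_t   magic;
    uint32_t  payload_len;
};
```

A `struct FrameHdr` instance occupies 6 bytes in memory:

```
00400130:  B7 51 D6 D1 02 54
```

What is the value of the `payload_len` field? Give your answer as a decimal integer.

`payload_len` follows `magic` (2 bytes), so it starts at byte offset 2 and occupies 4 bytes.
Bytes at offsets 2..5: D6 D1 02 54.
In little-endian order the low byte comes first in memory.
Reassemble most-significant byte first: 54 02 D1 D6 → 0x5402D1D6.
0x5402D1D6 = 1409470934.

1409470934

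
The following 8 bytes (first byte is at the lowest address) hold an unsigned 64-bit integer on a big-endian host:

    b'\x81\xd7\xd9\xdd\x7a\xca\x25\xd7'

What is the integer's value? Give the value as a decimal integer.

9356186296156562903

In big-endian order the high byte comes first in memory.
The bytes are already most-significant first: 0x81D7D9DD7ACA25D7.
0x81D7D9DD7ACA25D7 = 9356186296156562903.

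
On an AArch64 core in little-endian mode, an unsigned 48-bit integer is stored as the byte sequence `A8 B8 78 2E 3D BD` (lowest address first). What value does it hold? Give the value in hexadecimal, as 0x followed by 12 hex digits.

0xBD3D2E78B8A8

Little-endian: lowest address holds the least-significant byte.
Reassemble most-significant byte first: BD 3D 2E 78 B8 A8 → 0xBD3D2E78B8A8.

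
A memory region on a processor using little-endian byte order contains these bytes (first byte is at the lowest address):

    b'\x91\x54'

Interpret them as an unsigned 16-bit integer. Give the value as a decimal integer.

In little-endian order the low byte comes first in memory.
Reassemble most-significant byte first: 54 91 → 0x5491.
0x5491 = 21649.

21649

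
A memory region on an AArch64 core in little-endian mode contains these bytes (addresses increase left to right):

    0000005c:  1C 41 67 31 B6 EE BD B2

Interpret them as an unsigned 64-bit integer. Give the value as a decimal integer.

12879712975629795612

In little-endian order the low byte comes first in memory.
Reassemble most-significant byte first: B2 BD EE B6 31 67 41 1C → 0xB2BDEEB63167411C.
0xB2BDEEB63167411C = 12879712975629795612.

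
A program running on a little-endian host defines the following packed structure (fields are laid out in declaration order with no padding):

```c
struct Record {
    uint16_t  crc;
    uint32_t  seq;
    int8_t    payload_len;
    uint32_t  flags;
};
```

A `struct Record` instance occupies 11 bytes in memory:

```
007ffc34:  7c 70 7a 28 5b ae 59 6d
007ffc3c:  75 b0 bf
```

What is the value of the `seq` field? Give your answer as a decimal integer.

`seq` follows `crc` (2 bytes), so it starts at byte offset 2 and occupies 4 bytes.
Bytes at offsets 2..5: 7A 28 5B AE.
In little-endian order the low byte comes first in memory.
Reassemble most-significant byte first: AE 5B 28 7A → 0xAE5B287A.
0xAE5B287A = 2925209722.

2925209722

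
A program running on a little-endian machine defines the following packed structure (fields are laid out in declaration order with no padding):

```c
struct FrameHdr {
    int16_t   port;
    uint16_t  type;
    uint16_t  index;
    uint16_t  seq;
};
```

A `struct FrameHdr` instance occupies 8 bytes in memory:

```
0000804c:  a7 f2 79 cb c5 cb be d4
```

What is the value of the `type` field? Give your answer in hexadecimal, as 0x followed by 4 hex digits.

0xCB79

`type` follows `port` (2 bytes), so it starts at byte offset 2 and occupies 2 bytes.
Bytes at offsets 2..3: 79 CB.
Little-endian stores the least-significant byte at the lowest address.
Reassemble most-significant byte first: CB 79 → 0xCB79.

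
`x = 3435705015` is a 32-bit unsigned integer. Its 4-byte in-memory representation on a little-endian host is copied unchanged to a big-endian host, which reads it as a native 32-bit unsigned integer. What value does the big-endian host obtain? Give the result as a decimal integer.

3435705015 in 32-bit hexadecimal is 0xCCC8B2B7.
Stored little-endian, the bytes at ascending addresses are B7 B2 C8 CC.
Read back as big-endian, the last byte is least significant, giving 0xB7B2C8CC.
0xB7B2C8CC = 3081947340.

3081947340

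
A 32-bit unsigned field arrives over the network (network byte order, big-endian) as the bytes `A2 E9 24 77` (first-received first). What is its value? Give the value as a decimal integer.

2733188215

Big-endian: lowest address holds the most-significant byte.
The bytes are already most-significant first: 0xA2E92477.
0xA2E92477 = 2733188215.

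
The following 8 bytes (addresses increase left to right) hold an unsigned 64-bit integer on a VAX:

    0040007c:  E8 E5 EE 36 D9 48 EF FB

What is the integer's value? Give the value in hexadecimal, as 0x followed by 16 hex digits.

0xFBEF48D936EEE5E8

Little-endian stores the least-significant byte at the lowest address.
Reassemble most-significant byte first: FB EF 48 D9 36 EE E5 E8 → 0xFBEF48D936EEE5E8.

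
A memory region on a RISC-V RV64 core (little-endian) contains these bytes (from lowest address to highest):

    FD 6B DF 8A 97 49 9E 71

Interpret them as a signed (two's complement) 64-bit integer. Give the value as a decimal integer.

8187062087824927741

Little-endian: lowest address holds the least-significant byte.
Reassemble most-significant byte first: 71 9E 49 97 8A DF 6B FD → 0x719E49978ADF6BFD.
0x719E49978ADF6BFD = 8187062087824927741.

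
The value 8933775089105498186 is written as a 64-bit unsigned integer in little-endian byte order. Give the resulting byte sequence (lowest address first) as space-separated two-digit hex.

4A F0 5D 41 1C 25 FB 7B

8933775089105498186 in hexadecimal, padded to 64 bits, is 0x7BFB251C415DF04A.
Split into bytes (most-significant first): 7B FB 25 1C 41 5D F0 4A.
Little-endian stores the least-significant byte at the lowest address.
So at ascending addresses the bytes are 4A F0 5D 41 1C 25 FB 7B.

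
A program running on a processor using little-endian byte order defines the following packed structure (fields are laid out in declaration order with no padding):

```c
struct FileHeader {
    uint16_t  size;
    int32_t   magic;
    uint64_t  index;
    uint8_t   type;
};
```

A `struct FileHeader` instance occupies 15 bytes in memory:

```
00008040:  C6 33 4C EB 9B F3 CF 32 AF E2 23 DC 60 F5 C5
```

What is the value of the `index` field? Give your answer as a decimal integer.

17681374183741665999

`index` follows `size` (2 B), `magic` (4 B), so it starts at offset 2 + 4 = 6 and occupies 8 bytes.
Bytes at offsets 6..13: CF 32 AF E2 23 DC 60 F5.
Little-endian: lowest address holds the least-significant byte.
Reassemble most-significant byte first: F5 60 DC 23 E2 AF 32 CF → 0xF560DC23E2AF32CF.
0xF560DC23E2AF32CF = 17681374183741665999.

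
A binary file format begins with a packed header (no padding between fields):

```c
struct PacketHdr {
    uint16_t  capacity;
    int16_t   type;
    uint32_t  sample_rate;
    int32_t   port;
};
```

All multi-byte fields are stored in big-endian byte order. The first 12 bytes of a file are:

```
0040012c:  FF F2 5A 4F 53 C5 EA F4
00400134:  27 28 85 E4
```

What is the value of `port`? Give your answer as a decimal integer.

`port` follows `capacity` (2 B), `type` (2 B), `sample_rate` (4 B), so it starts at offset 2 + 2 + 4 = 8 and occupies 4 bytes.
Bytes at offsets 8..11: 27 28 85 E4.
In big-endian order the high byte comes first in memory.
The bytes are already most-significant first: 0x272885E4.
0x272885E4 = 656967140.

656967140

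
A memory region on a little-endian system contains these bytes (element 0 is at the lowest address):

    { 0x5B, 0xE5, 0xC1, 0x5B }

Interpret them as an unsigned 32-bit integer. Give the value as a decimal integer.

Little-endian stores the least-significant byte at the lowest address.
Reassemble most-significant byte first: 5B C1 E5 5B → 0x5BC1E55B.
0x5BC1E55B = 1539433819.

1539433819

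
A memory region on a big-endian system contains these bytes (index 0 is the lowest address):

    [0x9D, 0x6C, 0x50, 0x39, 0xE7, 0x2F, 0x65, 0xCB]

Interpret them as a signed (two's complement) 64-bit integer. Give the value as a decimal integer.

-7103214302648113717

Big-endian: lowest address holds the most-significant byte.
The bytes are already most-significant first: 0x9D6C5039E72F65CB.
Top bit is set, so as a signed 64-bit value this is 0x9D6C5039E72F65CB − 2^64 = -7103214302648113717.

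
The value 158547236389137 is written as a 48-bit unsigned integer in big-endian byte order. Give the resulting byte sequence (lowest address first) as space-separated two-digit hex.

158547236389137 in hexadecimal, padded to 48 bits, is 0x9032A7B48111.
Split into bytes (most-significant first): 90 32 A7 B4 81 11.
In big-endian order the high byte comes first in memory.
So the memory order matches the most-significant-first order: 90 32 A7 B4 81 11.

90 32 A7 B4 81 11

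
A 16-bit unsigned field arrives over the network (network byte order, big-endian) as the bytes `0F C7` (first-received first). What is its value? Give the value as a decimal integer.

Big-endian: lowest address holds the most-significant byte.
The bytes are already most-significant first: 0x0FC7.
0x0FC7 = 4039.

4039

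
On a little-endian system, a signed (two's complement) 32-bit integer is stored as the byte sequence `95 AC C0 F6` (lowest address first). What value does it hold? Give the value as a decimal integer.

-155145067

Little-endian: lowest address holds the least-significant byte.
Reassemble most-significant byte first: F6 C0 AC 95 → 0xF6C0AC95.
Top bit is set, so as a signed 32-bit value this is 0xF6C0AC95 − 2^32 = -155145067.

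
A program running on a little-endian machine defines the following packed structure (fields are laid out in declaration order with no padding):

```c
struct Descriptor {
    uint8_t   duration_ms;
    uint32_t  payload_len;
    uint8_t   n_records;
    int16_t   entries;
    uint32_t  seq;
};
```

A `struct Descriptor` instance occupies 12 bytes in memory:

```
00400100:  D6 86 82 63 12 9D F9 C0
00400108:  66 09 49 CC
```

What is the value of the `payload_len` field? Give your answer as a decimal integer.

`payload_len` follows `duration_ms` (1 byte), so it starts at byte offset 1 and occupies 4 bytes.
Bytes at offsets 1..4: 86 82 63 12.
Little-endian stores the least-significant byte at the lowest address.
Reassemble most-significant byte first: 12 63 82 86 → 0x12638286.
0x12638286 = 308511366.

308511366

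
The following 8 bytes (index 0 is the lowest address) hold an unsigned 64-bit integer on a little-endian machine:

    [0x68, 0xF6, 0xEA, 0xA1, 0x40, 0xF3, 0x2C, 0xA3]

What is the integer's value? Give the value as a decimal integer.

Little-endian: lowest address holds the least-significant byte.
Reassemble most-significant byte first: A3 2C F3 40 A1 EA F6 68 → 0xA32CF340A1EAF668.
0xA32CF340A1EAF668 = 11758040186077509224.

11758040186077509224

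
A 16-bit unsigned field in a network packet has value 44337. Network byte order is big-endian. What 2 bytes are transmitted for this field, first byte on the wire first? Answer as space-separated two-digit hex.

44337 in hexadecimal, padded to 16 bits, is 0xAD31.
Split into bytes (most-significant first): AD 31.
Big-endian stores the most-significant byte at the lowest address.
So the memory order matches the most-significant-first order: AD 31.

AD 31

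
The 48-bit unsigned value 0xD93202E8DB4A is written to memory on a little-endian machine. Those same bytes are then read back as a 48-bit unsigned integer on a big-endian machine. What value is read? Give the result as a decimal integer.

82308350751449

Stored little-endian, the bytes at ascending addresses are 4A DB E8 02 32 D9.
Read back as big-endian, the last byte is least significant, giving 0x4ADBE80232D9.
0x4ADBE80232D9 = 82308350751449.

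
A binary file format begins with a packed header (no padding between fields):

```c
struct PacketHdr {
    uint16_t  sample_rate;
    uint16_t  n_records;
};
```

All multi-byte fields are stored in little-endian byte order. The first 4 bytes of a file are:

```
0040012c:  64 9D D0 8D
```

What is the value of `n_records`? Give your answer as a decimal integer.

`n_records` follows `sample_rate` (2 bytes), so it starts at byte offset 2 and occupies 2 bytes.
Bytes at offsets 2..3: D0 8D.
In little-endian order the low byte comes first in memory.
Reassemble most-significant byte first: 8D D0 → 0x8DD0.
0x8DD0 = 36304.

36304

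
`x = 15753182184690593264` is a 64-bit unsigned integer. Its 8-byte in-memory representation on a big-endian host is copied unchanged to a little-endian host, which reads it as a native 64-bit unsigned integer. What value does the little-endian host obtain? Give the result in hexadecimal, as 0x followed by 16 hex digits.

0xF0AD7EA8BB8B9EDA

15753182184690593264 in 64-bit hexadecimal is 0xDA9E8BBBA87EADF0.
Stored big-endian, the bytes at ascending addresses are DA 9E 8B BB A8 7E AD F0.
Read back as little-endian, the first byte is least significant, giving 0xF0AD7EA8BB8B9EDA.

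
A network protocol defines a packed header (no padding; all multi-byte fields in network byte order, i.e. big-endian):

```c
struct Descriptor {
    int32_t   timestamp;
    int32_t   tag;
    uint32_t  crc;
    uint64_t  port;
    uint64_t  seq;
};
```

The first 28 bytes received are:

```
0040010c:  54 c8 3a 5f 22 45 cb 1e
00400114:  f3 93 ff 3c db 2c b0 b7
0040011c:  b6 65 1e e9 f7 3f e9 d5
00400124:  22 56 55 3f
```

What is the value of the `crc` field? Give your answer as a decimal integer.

`crc` follows `timestamp` (4 B), `tag` (4 B), so it starts at offset 4 + 4 = 8 and occupies 4 bytes.
Bytes at offsets 8..11: F3 93 FF 3C.
Big-endian stores the most-significant byte at the lowest address.
The bytes are already most-significant first: 0xF393FF3C.
0xF393FF3C = 4086562620.

4086562620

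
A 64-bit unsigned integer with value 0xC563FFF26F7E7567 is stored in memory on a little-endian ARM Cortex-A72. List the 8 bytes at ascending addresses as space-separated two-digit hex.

Split into bytes (most-significant first): C5 63 FF F2 6F 7E 75 67.
Little-endian stores the least-significant byte at the lowest address.
So at ascending addresses the bytes are 67 75 7E 6F F2 FF 63 C5.

67 75 7E 6F F2 FF 63 C5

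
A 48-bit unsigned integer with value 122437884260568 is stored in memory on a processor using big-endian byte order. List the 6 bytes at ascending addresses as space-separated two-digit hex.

6F 5B 4A 99 30 D8

122437884260568 in hexadecimal, padded to 48 bits, is 0x6F5B4A9930D8.
Split into bytes (most-significant first): 6F 5B 4A 99 30 D8.
Big-endian: lowest address holds the most-significant byte.
So the memory order matches the most-significant-first order: 6F 5B 4A 99 30 D8.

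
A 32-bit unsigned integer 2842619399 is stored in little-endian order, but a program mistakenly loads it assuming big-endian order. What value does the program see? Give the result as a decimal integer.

2842619399 in 32-bit hexadecimal is 0xA96EEE07.
Stored little-endian, the bytes at ascending addresses are 07 EE 6E A9.
Read back as big-endian, the last byte is least significant, giving 0x07EE6EA9.
0x07EE6EA9 = 133066409.

133066409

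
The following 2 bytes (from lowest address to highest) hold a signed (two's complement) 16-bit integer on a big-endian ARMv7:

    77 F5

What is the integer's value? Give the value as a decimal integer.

Big-endian: lowest address holds the most-significant byte.
The bytes are already most-significant first: 0x77F5.
0x77F5 = 30709.

30709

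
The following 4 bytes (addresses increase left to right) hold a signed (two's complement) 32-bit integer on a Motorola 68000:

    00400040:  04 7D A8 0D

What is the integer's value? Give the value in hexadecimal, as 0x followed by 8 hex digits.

Big-endian stores the most-significant byte at the lowest address.
The bytes are already most-significant first: 0x047DA80D.

0x047DA80D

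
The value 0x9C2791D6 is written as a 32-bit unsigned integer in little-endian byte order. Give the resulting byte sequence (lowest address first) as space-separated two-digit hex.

Split into bytes (most-significant first): 9C 27 91 D6.
Little-endian stores the least-significant byte at the lowest address.
So at ascending addresses the bytes are D6 91 27 9C.

D6 91 27 9C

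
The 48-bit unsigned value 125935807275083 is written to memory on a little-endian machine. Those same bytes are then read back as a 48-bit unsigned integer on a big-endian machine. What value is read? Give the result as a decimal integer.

125935807275083 in 48-bit hexadecimal is 0x7289B70EA04B.
Stored little-endian, the bytes at ascending addresses are 4B A0 0E B7 89 72.
Read back as big-endian, the last byte is least significant, giving 0x4BA00EB78972.
0x4BA00EB78972 = 83150813759858.

83150813759858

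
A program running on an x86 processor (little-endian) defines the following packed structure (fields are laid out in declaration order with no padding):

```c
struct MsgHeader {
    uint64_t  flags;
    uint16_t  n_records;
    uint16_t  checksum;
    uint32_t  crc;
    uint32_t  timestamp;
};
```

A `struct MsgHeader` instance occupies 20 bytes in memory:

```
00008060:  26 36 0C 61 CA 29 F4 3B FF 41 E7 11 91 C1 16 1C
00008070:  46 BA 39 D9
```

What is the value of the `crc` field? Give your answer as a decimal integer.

`crc` follows `flags` (8 B), `n_records` (2 B), `checksum` (2 B), so it starts at offset 8 + 2 + 2 = 12 and occupies 4 bytes.
Bytes at offsets 12..15: 91 C1 16 1C.
Little-endian stores the least-significant byte at the lowest address.
Reassemble most-significant byte first: 1C 16 C1 91 → 0x1C16C191.
0x1C16C191 = 471253393.

471253393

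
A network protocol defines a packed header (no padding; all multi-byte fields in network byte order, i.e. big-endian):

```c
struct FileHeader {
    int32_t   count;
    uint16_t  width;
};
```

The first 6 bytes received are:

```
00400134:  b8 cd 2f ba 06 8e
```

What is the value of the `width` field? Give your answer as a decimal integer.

1678

`width` follows `count` (4 bytes), so it starts at byte offset 4 and occupies 2 bytes.
Bytes at offsets 4..5: 06 8E.
Big-endian stores the most-significant byte at the lowest address.
The bytes are already most-significant first: 0x068E.
0x068E = 1678.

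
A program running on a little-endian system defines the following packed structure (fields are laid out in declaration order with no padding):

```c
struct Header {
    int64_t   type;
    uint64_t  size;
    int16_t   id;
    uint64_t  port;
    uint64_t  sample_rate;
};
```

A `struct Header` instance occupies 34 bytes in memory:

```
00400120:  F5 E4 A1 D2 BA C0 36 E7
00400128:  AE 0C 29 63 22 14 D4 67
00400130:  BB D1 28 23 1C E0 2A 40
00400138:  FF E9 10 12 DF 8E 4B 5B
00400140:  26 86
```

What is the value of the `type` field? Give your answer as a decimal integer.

-1786028293575547659

`type` is the first field, at byte offset 0, occupying 8 bytes.
Bytes at offsets 0..7: F5 E4 A1 D2 BA C0 36 E7.
Little-endian: lowest address holds the least-significant byte.
Reassemble most-significant byte first: E7 36 C0 BA D2 A1 E4 F5 → 0xE736C0BAD2A1E4F5.
Top bit is set, so as a signed 64-bit value this is 0xE736C0BAD2A1E4F5 − 2^64 = -1786028293575547659.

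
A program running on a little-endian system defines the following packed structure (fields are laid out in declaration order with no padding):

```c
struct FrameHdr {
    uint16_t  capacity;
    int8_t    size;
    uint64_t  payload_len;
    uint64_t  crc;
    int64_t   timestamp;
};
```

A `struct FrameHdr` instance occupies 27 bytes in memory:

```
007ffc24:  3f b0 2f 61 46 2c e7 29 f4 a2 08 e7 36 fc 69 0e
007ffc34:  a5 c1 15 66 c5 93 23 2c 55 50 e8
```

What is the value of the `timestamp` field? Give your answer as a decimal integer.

-1706770610709609114

`timestamp` follows `capacity` (2 B), `size` (1 B), `payload_len` (8 B), `crc` (8 B), so it starts at offset 2 + 1 + 8 + 8 = 19 and occupies 8 bytes.
Bytes at offsets 19..26: 66 C5 93 23 2C 55 50 E8.
In little-endian order the low byte comes first in memory.
Reassemble most-significant byte first: E8 50 55 2C 23 93 C5 66 → 0xE850552C2393C566.
Top bit is set, so as a signed 64-bit value this is 0xE850552C2393C566 − 2^64 = -1706770610709609114.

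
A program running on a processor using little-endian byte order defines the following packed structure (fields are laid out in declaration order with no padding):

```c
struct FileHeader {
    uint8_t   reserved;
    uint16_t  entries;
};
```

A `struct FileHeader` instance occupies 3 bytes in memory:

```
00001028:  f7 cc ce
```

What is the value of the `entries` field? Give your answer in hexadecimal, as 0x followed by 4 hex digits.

`entries` follows `reserved` (1 byte), so it starts at byte offset 1 and occupies 2 bytes.
Bytes at offsets 1..2: CC CE.
In little-endian order the low byte comes first in memory.
Reassemble most-significant byte first: CE CC → 0xCECC.

0xCECC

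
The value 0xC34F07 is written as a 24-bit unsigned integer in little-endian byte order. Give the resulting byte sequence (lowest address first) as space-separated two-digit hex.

07 4F C3

Split into bytes (most-significant first): C3 4F 07.
In little-endian order the low byte comes first in memory.
So at ascending addresses the bytes are 07 4F C3.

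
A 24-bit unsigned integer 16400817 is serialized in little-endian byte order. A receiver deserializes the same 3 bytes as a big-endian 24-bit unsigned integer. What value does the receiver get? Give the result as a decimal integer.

16400817 in 24-bit hexadecimal is 0xFA41B1.
Stored little-endian, the bytes at ascending addresses are B1 41 FA.
Read back as big-endian, the last byte is least significant, giving 0xB141FA.
0xB141FA = 11616762.

11616762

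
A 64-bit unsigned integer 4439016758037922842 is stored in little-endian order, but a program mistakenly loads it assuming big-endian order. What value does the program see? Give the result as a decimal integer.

4439016758037922842 in 64-bit hexadecimal is 0x3D9A8E38F6DB441A.
Stored little-endian, the bytes at ascending addresses are 1A 44 DB F6 38 8E 9A 3D.
Read back as big-endian, the last byte is least significant, giving 0x1A44DBF6388E9A3D.
0x1A44DBF6388E9A3D = 1892879593959758397.

1892879593959758397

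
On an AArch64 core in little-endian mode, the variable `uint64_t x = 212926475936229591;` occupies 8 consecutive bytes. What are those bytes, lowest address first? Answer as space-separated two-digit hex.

212926475936229591 in hexadecimal, padded to 64 bits, is 0x02F47780717468D7.
Split into bytes (most-significant first): 02 F4 77 80 71 74 68 D7.
In little-endian order the low byte comes first in memory.
So at ascending addresses the bytes are D7 68 74 71 80 77 F4 02.

D7 68 74 71 80 77 F4 02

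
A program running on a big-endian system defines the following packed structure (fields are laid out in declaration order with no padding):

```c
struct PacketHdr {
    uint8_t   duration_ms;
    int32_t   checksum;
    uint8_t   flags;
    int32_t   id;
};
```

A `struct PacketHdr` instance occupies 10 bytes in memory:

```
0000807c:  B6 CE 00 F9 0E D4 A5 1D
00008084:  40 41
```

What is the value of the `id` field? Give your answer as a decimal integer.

-1524809663

`id` follows `duration_ms` (1 B), `checksum` (4 B), `flags` (1 B), so it starts at offset 1 + 4 + 1 = 6 and occupies 4 bytes.
Bytes at offsets 6..9: A5 1D 40 41.
Big-endian: lowest address holds the most-significant byte.
The bytes are already most-significant first: 0xA51D4041.
Top bit is set, so as a signed 32-bit value this is 0xA51D4041 − 2^32 = -1524809663.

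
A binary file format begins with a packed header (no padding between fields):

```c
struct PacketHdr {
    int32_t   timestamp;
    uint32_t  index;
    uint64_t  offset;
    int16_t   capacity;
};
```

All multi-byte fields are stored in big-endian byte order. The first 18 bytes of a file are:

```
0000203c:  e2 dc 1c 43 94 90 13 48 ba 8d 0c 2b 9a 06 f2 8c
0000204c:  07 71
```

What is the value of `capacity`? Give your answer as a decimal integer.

`capacity` follows `timestamp` (4 B), `index` (4 B), `offset` (8 B), so it starts at offset 4 + 4 + 8 = 16 and occupies 2 bytes.
Bytes at offsets 16..17: 07 71.
Big-endian stores the most-significant byte at the lowest address.
The bytes are already most-significant first: 0x0771.
0x0771 = 1905.

1905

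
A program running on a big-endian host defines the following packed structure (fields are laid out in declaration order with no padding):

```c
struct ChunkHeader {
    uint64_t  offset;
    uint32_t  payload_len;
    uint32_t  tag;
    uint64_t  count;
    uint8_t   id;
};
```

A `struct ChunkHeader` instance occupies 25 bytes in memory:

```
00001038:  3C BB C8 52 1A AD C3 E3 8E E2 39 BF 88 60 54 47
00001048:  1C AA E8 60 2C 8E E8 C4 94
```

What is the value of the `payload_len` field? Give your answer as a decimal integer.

`payload_len` follows `offset` (8 bytes), so it starts at byte offset 8 and occupies 4 bytes.
Bytes at offsets 8..11: 8E E2 39 BF.
Big-endian: lowest address holds the most-significant byte.
The bytes are already most-significant first: 0x8EE239BF.
0x8EE239BF = 2397190591.

2397190591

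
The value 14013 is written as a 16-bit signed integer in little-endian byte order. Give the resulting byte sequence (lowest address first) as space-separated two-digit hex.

BD 36

14013 in hexadecimal, padded to 16 bits, is 0x36BD.
Split into bytes (most-significant first): 36 BD.
Little-endian: lowest address holds the least-significant byte.
So at ascending addresses the bytes are BD 36.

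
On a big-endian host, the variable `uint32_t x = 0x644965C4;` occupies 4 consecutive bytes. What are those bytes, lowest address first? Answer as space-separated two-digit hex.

64 49 65 C4

Split into bytes (most-significant first): 64 49 65 C4.
In big-endian order the high byte comes first in memory.
So the memory order matches the most-significant-first order: 64 49 65 C4.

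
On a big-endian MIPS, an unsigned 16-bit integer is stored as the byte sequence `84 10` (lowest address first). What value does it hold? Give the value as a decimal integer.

33808

In big-endian order the high byte comes first in memory.
The bytes are already most-significant first: 0x8410.
0x8410 = 33808.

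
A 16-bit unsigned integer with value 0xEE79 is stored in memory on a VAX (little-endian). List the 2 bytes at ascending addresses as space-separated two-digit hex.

79 EE

Split into bytes (most-significant first): EE 79.
Little-endian: lowest address holds the least-significant byte.
So at ascending addresses the bytes are 79 EE.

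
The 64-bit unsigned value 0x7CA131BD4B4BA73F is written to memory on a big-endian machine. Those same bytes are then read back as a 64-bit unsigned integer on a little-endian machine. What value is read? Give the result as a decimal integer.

4586717534168916348

Stored big-endian, the bytes at ascending addresses are 7C A1 31 BD 4B 4B A7 3F.
Read back as little-endian, the first byte is least significant, giving 0x3FA74B4BBD31A17C.
0x3FA74B4BBD31A17C = 4586717534168916348.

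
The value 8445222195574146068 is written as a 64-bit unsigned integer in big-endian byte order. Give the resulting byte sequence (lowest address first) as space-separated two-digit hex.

8445222195574146068 in hexadecimal, padded to 64 bits, is 0x753374D798710414.
Split into bytes (most-significant first): 75 33 74 D7 98 71 04 14.
Big-endian stores the most-significant byte at the lowest address.
So the memory order matches the most-significant-first order: 75 33 74 D7 98 71 04 14.

75 33 74 D7 98 71 04 14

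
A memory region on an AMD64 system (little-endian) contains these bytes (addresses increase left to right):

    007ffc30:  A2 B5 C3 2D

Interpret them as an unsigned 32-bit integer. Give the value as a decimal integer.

In little-endian order the low byte comes first in memory.
Reassemble most-significant byte first: 2D C3 B5 A2 → 0x2DC3B5A2.
0x2DC3B5A2 = 767800738.

767800738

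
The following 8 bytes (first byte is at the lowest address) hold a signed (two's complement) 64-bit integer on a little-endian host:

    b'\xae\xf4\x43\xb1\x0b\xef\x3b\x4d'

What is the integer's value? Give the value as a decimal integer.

In little-endian order the low byte comes first in memory.
Reassemble most-significant byte first: 4D 3B EF 0B B1 43 F4 AE → 0x4D3BEF0BB143F4AE.
0x4D3BEF0BB143F4AE = 5565304598044079278.

5565304598044079278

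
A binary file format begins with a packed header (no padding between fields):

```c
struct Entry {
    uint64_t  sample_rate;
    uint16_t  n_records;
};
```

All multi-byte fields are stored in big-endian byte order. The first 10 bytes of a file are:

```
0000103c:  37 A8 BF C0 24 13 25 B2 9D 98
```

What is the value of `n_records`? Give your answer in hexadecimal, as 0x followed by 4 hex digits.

0x9D98

`n_records` follows `sample_rate` (8 bytes), so it starts at byte offset 8 and occupies 2 bytes.
Bytes at offsets 8..9: 9D 98.
Big-endian: lowest address holds the most-significant byte.
The bytes are already most-significant first: 0x9D98.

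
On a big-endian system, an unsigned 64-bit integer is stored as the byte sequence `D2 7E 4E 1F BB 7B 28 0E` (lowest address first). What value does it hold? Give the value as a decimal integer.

In big-endian order the high byte comes first in memory.
The bytes are already most-significant first: 0xD27E4E1FBB7B280E.
0xD27E4E1FBB7B280E = 15167646493226772494.

15167646493226772494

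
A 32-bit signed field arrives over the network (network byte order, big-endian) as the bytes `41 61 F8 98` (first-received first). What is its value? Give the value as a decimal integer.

1096939672

Big-endian stores the most-significant byte at the lowest address.
The bytes are already most-significant first: 0x4161F898.
0x4161F898 = 1096939672.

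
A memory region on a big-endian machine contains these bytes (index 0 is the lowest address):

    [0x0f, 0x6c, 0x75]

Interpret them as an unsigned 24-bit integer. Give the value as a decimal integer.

Big-endian: lowest address holds the most-significant byte.
The bytes are already most-significant first: 0x0F6C75.
0x0F6C75 = 1010805.

1010805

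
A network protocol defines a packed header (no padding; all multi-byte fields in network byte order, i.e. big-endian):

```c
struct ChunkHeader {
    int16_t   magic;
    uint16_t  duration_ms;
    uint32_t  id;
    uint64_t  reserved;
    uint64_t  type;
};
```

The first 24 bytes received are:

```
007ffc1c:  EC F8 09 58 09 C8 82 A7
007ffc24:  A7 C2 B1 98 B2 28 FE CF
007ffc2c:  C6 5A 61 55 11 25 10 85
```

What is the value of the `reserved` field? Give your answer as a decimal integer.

`reserved` follows `magic` (2 B), `duration_ms` (2 B), `id` (4 B), so it starts at offset 2 + 2 + 4 = 8 and occupies 8 bytes.
Bytes at offsets 8..15: A7 C2 B1 98 B2 28 FE CF.
Big-endian stores the most-significant byte at the lowest address.
The bytes are already most-significant first: 0xA7C2B198B228FECF.
0xA7C2B198B228FECF = 12088419619198009039.

12088419619198009039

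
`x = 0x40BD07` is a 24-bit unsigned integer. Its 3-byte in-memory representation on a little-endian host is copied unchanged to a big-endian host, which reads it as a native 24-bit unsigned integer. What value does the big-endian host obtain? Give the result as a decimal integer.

Stored little-endian, the bytes at ascending addresses are 07 BD 40.
Read back as big-endian, the last byte is least significant, giving 0x07BD40.
0x07BD40 = 507200.

507200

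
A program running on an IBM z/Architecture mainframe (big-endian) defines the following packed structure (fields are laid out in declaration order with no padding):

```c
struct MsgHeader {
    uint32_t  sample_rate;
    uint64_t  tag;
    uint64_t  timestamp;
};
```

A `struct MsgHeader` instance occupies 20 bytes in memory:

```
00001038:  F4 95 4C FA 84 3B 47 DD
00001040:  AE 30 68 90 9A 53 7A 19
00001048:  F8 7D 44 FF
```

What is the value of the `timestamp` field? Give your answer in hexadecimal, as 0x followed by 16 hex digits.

`timestamp` follows `sample_rate` (4 B), `tag` (8 B), so it starts at offset 4 + 8 = 12 and occupies 8 bytes.
Bytes at offsets 12..19: 9A 53 7A 19 F8 7D 44 FF.
Big-endian: lowest address holds the most-significant byte.
The bytes are already most-significant first: 0x9A537A19F87D44FF.

0x9A537A19F87D44FF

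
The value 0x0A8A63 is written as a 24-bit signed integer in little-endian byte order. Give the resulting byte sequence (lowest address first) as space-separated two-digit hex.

Split into bytes (most-significant first): 0A 8A 63.
Little-endian stores the least-significant byte at the lowest address.
So at ascending addresses the bytes are 63 8A 0A.

63 8A 0A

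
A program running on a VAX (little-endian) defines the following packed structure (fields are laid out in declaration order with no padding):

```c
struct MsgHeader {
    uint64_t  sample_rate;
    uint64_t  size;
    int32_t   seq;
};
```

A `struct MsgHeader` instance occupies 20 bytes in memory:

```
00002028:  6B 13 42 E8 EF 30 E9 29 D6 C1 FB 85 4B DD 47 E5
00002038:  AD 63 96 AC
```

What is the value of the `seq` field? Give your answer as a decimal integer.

`seq` follows `sample_rate` (8 B), `size` (8 B), so it starts at offset 8 + 8 = 16 and occupies 4 bytes.
Bytes at offsets 16..19: AD 63 96 AC.
In little-endian order the low byte comes first in memory.
Reassemble most-significant byte first: AC 96 63 AD → 0xAC9663AD.
Top bit is set, so as a signed 32-bit value this is 0xAC9663AD − 2^32 = -1399430227.

-1399430227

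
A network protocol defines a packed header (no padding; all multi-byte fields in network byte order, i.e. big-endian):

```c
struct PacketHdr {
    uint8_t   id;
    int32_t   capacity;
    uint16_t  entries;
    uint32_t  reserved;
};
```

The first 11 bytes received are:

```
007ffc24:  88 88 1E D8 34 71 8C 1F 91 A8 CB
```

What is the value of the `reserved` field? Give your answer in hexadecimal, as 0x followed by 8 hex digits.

`reserved` follows `id` (1 B), `capacity` (4 B), `entries` (2 B), so it starts at offset 1 + 4 + 2 = 7 and occupies 4 bytes.
Bytes at offsets 7..10: 1F 91 A8 CB.
Big-endian stores the most-significant byte at the lowest address.
The bytes are already most-significant first: 0x1F91A8CB.

0x1F91A8CB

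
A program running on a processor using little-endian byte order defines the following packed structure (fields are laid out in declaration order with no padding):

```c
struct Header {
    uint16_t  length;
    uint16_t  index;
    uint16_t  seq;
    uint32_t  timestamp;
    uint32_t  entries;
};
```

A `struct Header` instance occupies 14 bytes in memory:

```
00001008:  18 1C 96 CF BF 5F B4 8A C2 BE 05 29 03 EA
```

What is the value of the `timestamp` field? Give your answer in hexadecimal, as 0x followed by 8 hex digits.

`timestamp` follows `length` (2 B), `index` (2 B), `seq` (2 B), so it starts at offset 2 + 2 + 2 = 6 and occupies 4 bytes.
Bytes at offsets 6..9: B4 8A C2 BE.
Little-endian: lowest address holds the least-significant byte.
Reassemble most-significant byte first: BE C2 8A B4 → 0xBEC28AB4.

0xBEC28AB4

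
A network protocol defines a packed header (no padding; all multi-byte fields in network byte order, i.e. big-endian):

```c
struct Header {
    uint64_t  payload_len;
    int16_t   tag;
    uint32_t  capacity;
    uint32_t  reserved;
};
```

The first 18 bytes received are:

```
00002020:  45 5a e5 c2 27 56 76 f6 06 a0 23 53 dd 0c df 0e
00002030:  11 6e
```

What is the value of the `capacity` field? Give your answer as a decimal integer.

592698636

`capacity` follows `payload_len` (8 B), `tag` (2 B), so it starts at offset 8 + 2 = 10 and occupies 4 bytes.
Bytes at offsets 10..13: 23 53 DD 0C.
In big-endian order the high byte comes first in memory.
The bytes are already most-significant first: 0x2353DD0C.
0x2353DD0C = 592698636.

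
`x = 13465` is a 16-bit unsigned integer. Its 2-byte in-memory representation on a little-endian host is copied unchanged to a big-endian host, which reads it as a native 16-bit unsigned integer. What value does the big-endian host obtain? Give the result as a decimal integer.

39220

13465 in 16-bit hexadecimal is 0x3499.
Stored little-endian, the bytes at ascending addresses are 99 34.
Read back as big-endian, the last byte is least significant, giving 0x9934.
0x9934 = 39220.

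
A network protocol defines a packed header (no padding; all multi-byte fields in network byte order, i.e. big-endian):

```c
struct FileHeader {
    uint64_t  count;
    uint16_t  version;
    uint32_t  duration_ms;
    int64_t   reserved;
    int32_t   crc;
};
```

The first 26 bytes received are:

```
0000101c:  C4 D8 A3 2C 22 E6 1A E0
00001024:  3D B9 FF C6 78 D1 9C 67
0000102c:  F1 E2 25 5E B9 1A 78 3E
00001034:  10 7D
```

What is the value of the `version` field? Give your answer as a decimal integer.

`version` follows `count` (8 bytes), so it starts at byte offset 8 and occupies 2 bytes.
Bytes at offsets 8..9: 3D B9.
Big-endian: lowest address holds the most-significant byte.
The bytes are already most-significant first: 0x3DB9.
0x3DB9 = 15801.

15801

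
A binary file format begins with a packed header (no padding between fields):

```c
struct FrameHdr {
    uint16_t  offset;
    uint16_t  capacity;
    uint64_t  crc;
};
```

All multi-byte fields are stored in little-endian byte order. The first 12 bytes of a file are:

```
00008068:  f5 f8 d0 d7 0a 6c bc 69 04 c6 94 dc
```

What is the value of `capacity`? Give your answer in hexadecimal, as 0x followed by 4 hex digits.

0xD7D0

`capacity` follows `offset` (2 bytes), so it starts at byte offset 2 and occupies 2 bytes.
Bytes at offsets 2..3: D0 D7.
Little-endian stores the least-significant byte at the lowest address.
Reassemble most-significant byte first: D7 D0 → 0xD7D0.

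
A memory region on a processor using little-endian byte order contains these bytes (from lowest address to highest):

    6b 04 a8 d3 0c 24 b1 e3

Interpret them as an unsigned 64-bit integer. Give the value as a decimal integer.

In little-endian order the low byte comes first in memory.
Reassemble most-significant byte first: E3 B1 24 0C D3 A8 04 6B → 0xE3B1240CD3A8046B.
0xE3B1240CD3A8046B = 16406934554996638827.

16406934554996638827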